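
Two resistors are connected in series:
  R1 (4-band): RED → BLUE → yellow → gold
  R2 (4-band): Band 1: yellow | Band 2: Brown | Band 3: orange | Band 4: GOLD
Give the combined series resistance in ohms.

301000 Ω

R1: red, blue → 26; yellow ×10^4 → 260000 Ω.
R2: yellow, brown → 41; orange ×10^3 → 41000 Ω.
Series: 260000 + 41000 = 301000 Ω.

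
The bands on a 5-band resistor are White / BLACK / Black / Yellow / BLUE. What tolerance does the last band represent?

±0.25%

The last band, blue, is the tolerance band.
Blue corresponds to ±0.25%.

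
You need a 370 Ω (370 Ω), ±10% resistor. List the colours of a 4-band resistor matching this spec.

370 Ω = 37 × 10^1.
3 → orange
7 → violet
Multiplier 10^1 → brown.
±10% tolerance → silver.

orange, violet, brown, silver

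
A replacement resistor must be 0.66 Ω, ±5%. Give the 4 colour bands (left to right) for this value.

blue, blue, silver, gold

0.66 Ω = 66 × 10^-2.
6 → blue
6 → blue
Multiplier 10^-2 → silver.
±5% tolerance → gold.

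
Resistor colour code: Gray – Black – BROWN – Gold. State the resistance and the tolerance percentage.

Grey → 8 (first significant figure)
Black → 0 (second significant figure)
Brown → ×10 multiplier
Gold → ±5% tolerance
80 × 10 = 800 Ω

800 Ω ±5%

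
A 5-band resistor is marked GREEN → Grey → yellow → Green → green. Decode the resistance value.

58400000 Ω

Green → 5 (first significant figure)
Grey → 8 (second significant figure)
Yellow → 4 (third significant figure)
Green → ×10^5 multiplier
584 × 100000 = 58400000 Ω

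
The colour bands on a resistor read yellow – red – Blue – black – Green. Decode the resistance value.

426 Ω

Yellow → 4 (first significant figure)
Red → 2 (second significant figure)
Blue → 6 (third significant figure)
Black → ×1 multiplier
426 × 1 = 426 Ω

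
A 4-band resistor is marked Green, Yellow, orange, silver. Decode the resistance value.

54000 Ω

Green → 5 (first significant figure)
Yellow → 4 (second significant figure)
Orange → ×10^3 multiplier
54 × 1000 = 54000 Ω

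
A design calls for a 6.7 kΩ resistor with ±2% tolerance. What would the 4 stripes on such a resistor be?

blue, violet, red, red

6700 Ω = 67 × 10^2.
6 → blue
7 → violet
Multiplier 10^2 → red.
±2% tolerance → red.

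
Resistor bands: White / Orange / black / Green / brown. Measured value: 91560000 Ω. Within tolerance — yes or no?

no

White → 9 (first significant figure)
Orange → 3 (second significant figure)
Black → 0 (third significant figure)
Green → ×10^5 multiplier
Brown → ±1% tolerance
930 × 100000 = 93000000 Ω
Allowed range: 92070000 Ω to 93930000 Ω.
91560000 Ω lies outside that range.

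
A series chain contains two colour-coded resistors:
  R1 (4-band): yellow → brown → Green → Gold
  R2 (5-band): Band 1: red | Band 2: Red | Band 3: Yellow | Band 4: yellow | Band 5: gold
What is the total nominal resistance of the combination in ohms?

6340000 Ω

R1: yellow, brown → 41; green ×10^5 → 4100000 Ω.
R2: red, red, yellow → 224; yellow ×10^4 → 2240000 Ω.
Series: 4100000 + 2240000 = 6340000 Ω.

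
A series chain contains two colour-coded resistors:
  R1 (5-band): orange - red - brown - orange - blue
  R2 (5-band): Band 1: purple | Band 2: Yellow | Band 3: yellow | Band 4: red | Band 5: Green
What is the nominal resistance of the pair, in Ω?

R1: orange, red, brown → 321; orange ×10^3 → 321000 Ω.
R2: violet, yellow, yellow → 744; red ×10^2 → 74400 Ω.
Series: 321000 + 74400 = 395400 Ω.

395400 Ω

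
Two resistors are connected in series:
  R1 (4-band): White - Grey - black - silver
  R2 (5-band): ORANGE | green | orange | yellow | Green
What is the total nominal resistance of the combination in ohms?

3530098 Ω

R1: white, grey → 98; black ×1 → 98 Ω.
R2: orange, green, orange → 353; yellow ×10^4 → 3530000 Ω.
Series: 98 + 3530000 = 3530098 Ω.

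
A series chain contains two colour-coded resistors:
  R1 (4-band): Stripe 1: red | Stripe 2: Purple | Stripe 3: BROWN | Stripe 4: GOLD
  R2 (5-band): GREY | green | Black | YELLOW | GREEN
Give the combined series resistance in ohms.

8500270 Ω

R1: red, violet → 27; brown ×10 → 270 Ω.
R2: grey, green, black → 850; yellow ×10^4 → 8500000 Ω.
Series: 270 + 8500000 = 8500270 Ω.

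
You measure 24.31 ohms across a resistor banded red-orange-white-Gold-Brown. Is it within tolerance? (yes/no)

no

Red → 2 (first significant figure)
Orange → 3 (second significant figure)
White → 9 (third significant figure)
Gold → ×0.1 multiplier
Brown → ±1% tolerance
239 × 0.1 = 23.9 Ω
Allowed range: 23.661 Ω to 24.139 Ω.
24.31 ohms lies outside that range.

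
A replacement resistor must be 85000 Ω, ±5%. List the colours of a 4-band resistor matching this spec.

85000 Ω = 85 × 10^3.
8 → grey
5 → green
Multiplier 10^3 → orange.
±5% tolerance → gold.

grey, green, orange, gold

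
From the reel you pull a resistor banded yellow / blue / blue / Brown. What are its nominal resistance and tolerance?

Yellow → 4 (first significant figure)
Blue → 6 (second significant figure)
Blue → ×10^6 multiplier
Brown → ±1% tolerance
46 × 1000000 = 46000000 Ω

46000000 Ω ±1%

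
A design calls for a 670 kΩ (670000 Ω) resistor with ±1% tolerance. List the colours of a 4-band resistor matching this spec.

670000 Ω = 67 × 10^4.
6 → blue
7 → violet
Multiplier 10^4 → yellow.
±1% tolerance → brown.

blue, violet, yellow, brown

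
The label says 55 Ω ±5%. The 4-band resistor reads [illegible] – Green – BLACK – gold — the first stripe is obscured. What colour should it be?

green

55 Ω = 55 × 10^0.
The first band gives digit 5 of the significand, and 5 is green.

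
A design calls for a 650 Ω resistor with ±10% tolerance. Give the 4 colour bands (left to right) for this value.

650 Ω = 65 × 10^1.
6 → blue
5 → green
Multiplier 10^1 → brown.
±10% tolerance → silver.

blue, green, brown, silver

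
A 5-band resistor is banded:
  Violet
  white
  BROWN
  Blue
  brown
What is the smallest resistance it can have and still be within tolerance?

Violet → 7 (first significant figure)
White → 9 (second significant figure)
Brown → 1 (third significant figure)
Blue → ×10^6 multiplier
Brown → ±1% tolerance
791 × 1000000 = 791000000 Ω
Smallest = 791000000 × (1 − 1/100) = 783090000 Ω.

783090000 Ω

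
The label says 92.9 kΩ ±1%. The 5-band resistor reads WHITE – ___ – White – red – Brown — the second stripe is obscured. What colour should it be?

red

92900 Ω = 929 × 10^2.
The second band gives digit 2 of the significand, and 2 is red.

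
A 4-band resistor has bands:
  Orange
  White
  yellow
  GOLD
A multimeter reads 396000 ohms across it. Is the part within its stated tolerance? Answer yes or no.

Orange → 3 (first significant figure)
White → 9 (second significant figure)
Yellow → ×10^4 multiplier
Gold → ±5% tolerance
39 × 10000 = 390000 Ω
Allowed range: 370500 Ω to 409500 Ω.
396000 ohms lies inside that range.

yes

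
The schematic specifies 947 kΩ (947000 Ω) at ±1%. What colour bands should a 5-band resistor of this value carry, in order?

947000 Ω = 947 × 10^3.
9 → white
4 → yellow
7 → violet
Multiplier 10^3 → orange.
±1% tolerance → brown.

white, yellow, violet, orange, brown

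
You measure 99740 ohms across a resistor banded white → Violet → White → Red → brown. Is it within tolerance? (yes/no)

no

White → 9 (first significant figure)
Violet → 7 (second significant figure)
White → 9 (third significant figure)
Red → ×10^2 multiplier
Brown → ±1% tolerance
979 × 100 = 97900 Ω
Allowed range: 96921 Ω to 98879 Ω.
99740 ohms lies outside that range.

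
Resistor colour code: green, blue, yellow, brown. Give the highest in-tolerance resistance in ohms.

Green → 5 (first significant figure)
Blue → 6 (second significant figure)
Yellow → ×10^4 multiplier
Brown → ±1% tolerance
56 × 10000 = 560000 Ω
Highest = 560000 × (1 + 1/100) = 565600 Ω.

565600 Ω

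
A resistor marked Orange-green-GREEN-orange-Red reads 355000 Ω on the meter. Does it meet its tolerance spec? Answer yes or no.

yes

Orange → 3 (first significant figure)
Green → 5 (second significant figure)
Green → 5 (third significant figure)
Orange → ×10^3 multiplier
Red → ±2% tolerance
355 × 1000 = 355000 Ω
Allowed range: 347900 Ω to 362100 Ω.
355000 Ω lies inside that range.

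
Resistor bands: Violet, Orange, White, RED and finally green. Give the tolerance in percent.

The last band, green, is the tolerance band.
Green corresponds to ±0.5%.

±0.5%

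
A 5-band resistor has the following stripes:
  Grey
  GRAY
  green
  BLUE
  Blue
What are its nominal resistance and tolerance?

885000000 Ω ±0.25%

Grey → 8 (first significant figure)
Grey → 8 (second significant figure)
Green → 5 (third significant figure)
Blue → ×10^6 multiplier
Blue → ±0.25% tolerance
885 × 1000000 = 885000000 Ω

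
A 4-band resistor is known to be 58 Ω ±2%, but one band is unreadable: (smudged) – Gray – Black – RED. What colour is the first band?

green

58 Ω = 58 × 10^0.
The first band gives digit 5 of the significand, and 5 is green.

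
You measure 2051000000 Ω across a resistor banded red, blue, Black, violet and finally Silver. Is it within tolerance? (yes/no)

no

Red → 2 (first significant figure)
Blue → 6 (second significant figure)
Black → 0 (third significant figure)
Violet → ×10^7 multiplier
Silver → ±10% tolerance
260 × 10000000 = 2600000000 Ω
Allowed range: 2340000000 Ω to 2860000000 Ω.
2051000000 Ω lies outside that range.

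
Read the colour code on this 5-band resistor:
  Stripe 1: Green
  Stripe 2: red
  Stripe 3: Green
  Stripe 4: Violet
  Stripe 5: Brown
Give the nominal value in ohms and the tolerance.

5250000000 Ω ±1%

Green → 5 (first significant figure)
Red → 2 (second significant figure)
Green → 5 (third significant figure)
Violet → ×10^7 multiplier
Brown → ±1% tolerance
525 × 10000000 = 5250000000 Ω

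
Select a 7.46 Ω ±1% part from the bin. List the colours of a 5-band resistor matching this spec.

violet, yellow, blue, silver, brown

7.46 Ω = 746 × 10^-2.
7 → violet
4 → yellow
6 → blue
Multiplier 10^-2 → silver.
±1% tolerance → brown.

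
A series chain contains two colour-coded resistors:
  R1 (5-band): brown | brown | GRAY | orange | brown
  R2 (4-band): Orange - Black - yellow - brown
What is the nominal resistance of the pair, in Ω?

R1: brown, brown, grey → 118; orange ×10^3 → 118000 Ω.
R2: orange, black → 30; yellow ×10^4 → 300000 Ω.
Series: 118000 + 300000 = 418000 Ω.

418000 Ω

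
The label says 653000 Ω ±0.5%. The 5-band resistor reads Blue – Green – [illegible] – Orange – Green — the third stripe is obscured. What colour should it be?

653000 Ω = 653 × 10^3.
The third band gives digit 3 of the significand, and 3 is orange.

orange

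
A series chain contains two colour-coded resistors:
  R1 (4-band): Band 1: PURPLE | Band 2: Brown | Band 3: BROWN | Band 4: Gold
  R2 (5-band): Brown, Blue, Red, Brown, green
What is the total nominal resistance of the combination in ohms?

R1: violet, brown → 71; brown ×10 → 710 Ω.
R2: brown, blue, red → 162; brown ×10 → 1620 Ω.
Series: 710 + 1620 = 2330 Ω.

2330 Ω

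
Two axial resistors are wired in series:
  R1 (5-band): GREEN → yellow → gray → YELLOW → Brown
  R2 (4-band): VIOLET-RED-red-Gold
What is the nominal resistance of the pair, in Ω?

R1: green, yellow, grey → 548; yellow ×10^4 → 5480000 Ω.
R2: violet, red → 72; red ×10^2 → 7200 Ω.
Series: 5480000 + 7200 = 5487200 Ω.

5487200 Ω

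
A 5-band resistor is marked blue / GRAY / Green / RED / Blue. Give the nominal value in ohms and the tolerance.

68500 Ω ±0.25%

Blue → 6 (first significant figure)
Grey → 8 (second significant figure)
Green → 5 (third significant figure)
Red → ×10^2 multiplier
Blue → ±0.25% tolerance
685 × 100 = 68500 Ω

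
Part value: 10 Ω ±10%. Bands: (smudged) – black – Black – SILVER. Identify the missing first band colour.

brown

10 Ω = 10 × 10^0.
The first band gives digit 1 of the significand, and 1 is brown.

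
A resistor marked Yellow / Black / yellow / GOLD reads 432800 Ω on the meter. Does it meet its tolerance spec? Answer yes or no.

no

Yellow → 4 (first significant figure)
Black → 0 (second significant figure)
Yellow → ×10^4 multiplier
Gold → ±5% tolerance
40 × 10000 = 400000 Ω
Allowed range: 380000 Ω to 420000 Ω.
432800 Ω lies outside that range.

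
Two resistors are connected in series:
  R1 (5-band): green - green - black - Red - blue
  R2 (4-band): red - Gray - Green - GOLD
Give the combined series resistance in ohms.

2855000 Ω

R1: green, green, black → 550; red ×10^2 → 55000 Ω.
R2: red, grey → 28; green ×10^5 → 2800000 Ω.
Series: 55000 + 2800000 = 2855000 Ω.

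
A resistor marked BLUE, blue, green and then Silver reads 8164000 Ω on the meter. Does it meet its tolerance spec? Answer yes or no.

no

Blue → 6 (first significant figure)
Blue → 6 (second significant figure)
Green → ×10^5 multiplier
Silver → ±10% tolerance
66 × 100000 = 6600000 Ω
Allowed range: 5940000 Ω to 7260000 Ω.
8164000 Ω lies outside that range.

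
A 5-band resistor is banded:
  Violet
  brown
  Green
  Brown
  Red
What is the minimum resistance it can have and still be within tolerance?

7007 Ω

Violet → 7 (first significant figure)
Brown → 1 (second significant figure)
Green → 5 (third significant figure)
Brown → ×10 multiplier
Red → ±2% tolerance
715 × 10 = 7150 Ω
Minimum = 7150 × (1 − 2/100) = 7007 Ω.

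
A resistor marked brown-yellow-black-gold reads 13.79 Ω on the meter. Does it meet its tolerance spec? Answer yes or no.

yes

Brown → 1 (first significant figure)
Yellow → 4 (second significant figure)
Black → ×1 multiplier
Gold → ±5% tolerance
14 × 1 = 14 Ω
Allowed range: 13.3 Ω to 14.7 Ω.
13.79 Ω lies inside that range.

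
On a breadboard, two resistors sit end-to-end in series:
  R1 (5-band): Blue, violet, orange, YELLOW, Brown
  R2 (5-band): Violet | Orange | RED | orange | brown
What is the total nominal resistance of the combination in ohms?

R1: blue, violet, orange → 673; yellow ×10^4 → 6730000 Ω.
R2: violet, orange, red → 732; orange ×10^3 → 732000 Ω.
Series: 6730000 + 732000 = 7462000 Ω.

7462000 Ω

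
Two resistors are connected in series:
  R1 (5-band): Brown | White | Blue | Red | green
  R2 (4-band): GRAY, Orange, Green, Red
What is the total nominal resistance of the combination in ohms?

8319600 Ω

R1: brown, white, blue → 196; red ×10^2 → 19600 Ω.
R2: grey, orange → 83; green ×10^5 → 8300000 Ω.
Series: 19600 + 8300000 = 8319600 Ω.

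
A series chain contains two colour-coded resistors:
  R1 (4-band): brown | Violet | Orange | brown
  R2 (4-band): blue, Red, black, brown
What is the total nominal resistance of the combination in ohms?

R1: brown, violet → 17; orange ×10^3 → 17000 Ω.
R2: blue, red → 62; black ×1 → 62 Ω.
Series: 17000 + 62 = 17062 Ω.

17062 Ω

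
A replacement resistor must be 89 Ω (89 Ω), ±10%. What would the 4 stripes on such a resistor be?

89 Ω = 89 × 10^0.
8 → grey
9 → white
Multiplier 10^0 → black.
±10% tolerance → silver.

grey, white, black, silver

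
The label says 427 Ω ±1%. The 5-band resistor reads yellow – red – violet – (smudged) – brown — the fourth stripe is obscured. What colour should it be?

black

427 Ω = 427 × 10^0.
The fourth band is the multiplier, 10^0, which is black.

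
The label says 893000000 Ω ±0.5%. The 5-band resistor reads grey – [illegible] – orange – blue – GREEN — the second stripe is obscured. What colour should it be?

893000000 Ω = 893 × 10^6.
The second band gives digit 9 of the significand, and 9 is white.

white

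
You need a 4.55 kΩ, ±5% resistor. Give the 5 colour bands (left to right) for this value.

4550 Ω = 455 × 10^1.
4 → yellow
5 → green
5 → green
Multiplier 10^1 → brown.
±5% tolerance → gold.

yellow, green, green, brown, gold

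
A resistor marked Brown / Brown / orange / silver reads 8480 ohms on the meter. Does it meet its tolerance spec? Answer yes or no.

Brown → 1 (first significant figure)
Brown → 1 (second significant figure)
Orange → ×10^3 multiplier
Silver → ±10% tolerance
11 × 1000 = 11000 Ω
Allowed range: 9900 Ω to 12100 Ω.
8480 ohms lies outside that range.

no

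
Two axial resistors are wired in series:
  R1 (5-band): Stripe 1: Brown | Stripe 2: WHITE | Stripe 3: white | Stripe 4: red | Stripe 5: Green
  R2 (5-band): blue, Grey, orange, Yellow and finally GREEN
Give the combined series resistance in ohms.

R1: brown, white, white → 199; red ×10^2 → 19900 Ω.
R2: blue, grey, orange → 683; yellow ×10^4 → 6830000 Ω.
Series: 19900 + 6830000 = 6849900 Ω.

6849900 Ω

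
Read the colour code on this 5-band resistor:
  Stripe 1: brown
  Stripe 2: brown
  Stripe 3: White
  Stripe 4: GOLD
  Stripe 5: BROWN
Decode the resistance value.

Brown → 1 (first significant figure)
Brown → 1 (second significant figure)
White → 9 (third significant figure)
Gold → ×0.1 multiplier
119 × 0.1 = 11.9 Ω

11.9 Ω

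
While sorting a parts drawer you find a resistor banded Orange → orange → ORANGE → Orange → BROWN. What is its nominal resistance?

333000 Ω

Orange → 3 (first significant figure)
Orange → 3 (second significant figure)
Orange → 3 (third significant figure)
Orange → ×10^3 multiplier
333 × 1000 = 333000 Ω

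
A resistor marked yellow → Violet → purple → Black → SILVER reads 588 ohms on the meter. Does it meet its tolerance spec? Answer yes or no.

no

Yellow → 4 (first significant figure)
Violet → 7 (second significant figure)
Violet → 7 (third significant figure)
Black → ×1 multiplier
Silver → ±10% tolerance
477 × 1 = 477 Ω
Allowed range: 429.3 Ω to 524.7 Ω.
588 ohms lies outside that range.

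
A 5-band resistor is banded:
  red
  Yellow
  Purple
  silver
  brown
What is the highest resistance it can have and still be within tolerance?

Red → 2 (first significant figure)
Yellow → 4 (second significant figure)
Violet → 7 (third significant figure)
Silver → ×0.01 multiplier
Brown → ±1% tolerance
247 × 0.01 = 2.47 Ω
Highest = 2.47 × (1 + 1/100) = 2.4947 Ω.

2.4947 Ω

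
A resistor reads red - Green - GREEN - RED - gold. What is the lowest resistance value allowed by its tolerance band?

Red → 2 (first significant figure)
Green → 5 (second significant figure)
Green → 5 (third significant figure)
Red → ×10^2 multiplier
Gold → ±5% tolerance
255 × 100 = 25500 Ω
Lowest = 25500 × (1 − 5/100) = 24225 Ω.

24225 Ω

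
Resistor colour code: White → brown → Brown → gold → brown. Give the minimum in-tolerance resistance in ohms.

White → 9 (first significant figure)
Brown → 1 (second significant figure)
Brown → 1 (third significant figure)
Gold → ×0.1 multiplier
Brown → ±1% tolerance
911 × 0.1 = 91.1 Ω
Minimum = 91.1 × (1 − 1/100) = 90.189 Ω.

90.189 Ω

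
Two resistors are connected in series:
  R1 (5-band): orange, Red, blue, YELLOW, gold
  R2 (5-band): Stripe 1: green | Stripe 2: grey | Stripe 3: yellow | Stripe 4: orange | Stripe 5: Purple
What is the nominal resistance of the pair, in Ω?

3844000 Ω

R1: orange, red, blue → 326; yellow ×10^4 → 3260000 Ω.
R2: green, grey, yellow → 584; orange ×10^3 → 584000 Ω.
Series: 3260000 + 584000 = 3844000 Ω.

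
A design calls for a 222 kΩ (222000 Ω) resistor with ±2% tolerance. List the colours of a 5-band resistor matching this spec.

222000 Ω = 222 × 10^3.
2 → red
2 → red
2 → red
Multiplier 10^3 → orange.
±2% tolerance → red.

red, red, red, orange, red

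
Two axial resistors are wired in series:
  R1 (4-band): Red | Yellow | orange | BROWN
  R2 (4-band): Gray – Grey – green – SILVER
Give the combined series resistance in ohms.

8824000 Ω

R1: red, yellow → 24; orange ×10^3 → 24000 Ω.
R2: grey, grey → 88; green ×10^5 → 8800000 Ω.
Series: 24000 + 8800000 = 8824000 Ω.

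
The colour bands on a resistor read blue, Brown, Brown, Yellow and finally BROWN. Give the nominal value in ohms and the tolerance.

Blue → 6 (first significant figure)
Brown → 1 (second significant figure)
Brown → 1 (third significant figure)
Yellow → ×10^4 multiplier
Brown → ±1% tolerance
611 × 10000 = 6110000 Ω

6110000 Ω ±1%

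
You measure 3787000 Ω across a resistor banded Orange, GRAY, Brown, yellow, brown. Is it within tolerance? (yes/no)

Orange → 3 (first significant figure)
Grey → 8 (second significant figure)
Brown → 1 (third significant figure)
Yellow → ×10^4 multiplier
Brown → ±1% tolerance
381 × 10000 = 3810000 Ω
Allowed range: 3771900 Ω to 3848100 Ω.
3787000 Ω lies inside that range.

yes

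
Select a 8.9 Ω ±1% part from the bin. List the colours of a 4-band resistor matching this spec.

grey, white, gold, brown

8.9 Ω = 89 × 10^-1.
8 → grey
9 → white
Multiplier 10^-1 → gold.
±1% tolerance → brown.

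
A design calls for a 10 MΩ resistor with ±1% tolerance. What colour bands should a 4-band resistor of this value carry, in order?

brown, black, blue, brown

10000000 Ω = 10 × 10^6.
1 → brown
0 → black
Multiplier 10^6 → blue.
±1% tolerance → brown.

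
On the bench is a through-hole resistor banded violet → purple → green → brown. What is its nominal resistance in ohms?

7700000 Ω

Violet → 7 (first significant figure)
Violet → 7 (second significant figure)
Green → ×10^5 multiplier
77 × 100000 = 7700000 Ω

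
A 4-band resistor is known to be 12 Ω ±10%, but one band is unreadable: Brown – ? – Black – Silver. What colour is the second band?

red

12 Ω = 12 × 10^0.
The second band gives digit 2 of the significand, and 2 is red.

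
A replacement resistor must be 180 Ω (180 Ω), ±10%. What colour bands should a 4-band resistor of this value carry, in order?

brown, grey, brown, silver

180 Ω = 18 × 10^1.
1 → brown
8 → grey
Multiplier 10^1 → brown.
±10% tolerance → silver.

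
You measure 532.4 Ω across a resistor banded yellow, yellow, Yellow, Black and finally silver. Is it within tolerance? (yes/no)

Yellow → 4 (first significant figure)
Yellow → 4 (second significant figure)
Yellow → 4 (third significant figure)
Black → ×1 multiplier
Silver → ±10% tolerance
444 × 1 = 444 Ω
Allowed range: 399.6 Ω to 488.4 Ω.
532.4 Ω lies outside that range.

no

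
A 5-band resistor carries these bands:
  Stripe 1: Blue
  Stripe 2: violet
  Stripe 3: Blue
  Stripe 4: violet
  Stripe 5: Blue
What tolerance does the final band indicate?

±0.25%

The last band, blue, is the tolerance band.
Blue corresponds to ±0.25%.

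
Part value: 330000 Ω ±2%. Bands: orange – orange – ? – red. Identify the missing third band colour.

330000 Ω = 33 × 10^4.
The third band is the multiplier, 10^4, which is yellow.

yellow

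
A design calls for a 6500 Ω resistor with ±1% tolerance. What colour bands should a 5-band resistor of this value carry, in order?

6500 Ω = 650 × 10^1.
6 → blue
5 → green
0 → black
Multiplier 10^1 → brown.
±1% tolerance → brown.

blue, green, black, brown, brown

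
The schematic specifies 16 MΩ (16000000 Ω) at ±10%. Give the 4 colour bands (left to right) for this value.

brown, blue, blue, silver

16000000 Ω = 16 × 10^6.
1 → brown
6 → blue
Multiplier 10^6 → blue.
±10% tolerance → silver.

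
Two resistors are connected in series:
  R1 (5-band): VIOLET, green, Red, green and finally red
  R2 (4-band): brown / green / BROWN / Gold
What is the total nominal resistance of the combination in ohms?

R1: violet, green, red → 752; green ×10^5 → 75200000 Ω.
R2: brown, green → 15; brown ×10 → 150 Ω.
Series: 75200000 + 150 = 75200150 Ω.

75200150 Ω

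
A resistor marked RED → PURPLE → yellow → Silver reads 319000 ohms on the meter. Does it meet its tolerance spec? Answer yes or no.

Red → 2 (first significant figure)
Violet → 7 (second significant figure)
Yellow → ×10^4 multiplier
Silver → ±10% tolerance
27 × 10000 = 270000 Ω
Allowed range: 243000 Ω to 297000 Ω.
319000 ohms lies outside that range.

no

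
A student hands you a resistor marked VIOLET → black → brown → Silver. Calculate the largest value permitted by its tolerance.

770 Ω

Violet → 7 (first significant figure)
Black → 0 (second significant figure)
Brown → ×10 multiplier
Silver → ±10% tolerance
70 × 10 = 700 Ω
Largest = 700 × (1 + 10/100) = 770 Ω.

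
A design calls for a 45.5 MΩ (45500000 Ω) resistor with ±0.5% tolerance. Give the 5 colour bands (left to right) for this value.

45500000 Ω = 455 × 10^5.
4 → yellow
5 → green
5 → green
Multiplier 10^5 → green.
±0.5% tolerance → green.

yellow, green, green, green, green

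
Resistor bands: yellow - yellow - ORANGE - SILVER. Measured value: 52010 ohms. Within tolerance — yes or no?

Yellow → 4 (first significant figure)
Yellow → 4 (second significant figure)
Orange → ×10^3 multiplier
Silver → ±10% tolerance
44 × 1000 = 44000 Ω
Allowed range: 39600 Ω to 48400 Ω.
52010 ohms lies outside that range.

no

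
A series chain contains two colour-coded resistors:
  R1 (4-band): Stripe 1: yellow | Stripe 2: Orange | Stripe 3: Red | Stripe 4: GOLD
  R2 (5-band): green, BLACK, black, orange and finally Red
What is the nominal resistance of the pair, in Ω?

504300 Ω

R1: yellow, orange → 43; red ×10^2 → 4300 Ω.
R2: green, black, black → 500; orange ×10^3 → 500000 Ω.
Series: 4300 + 500000 = 504300 Ω.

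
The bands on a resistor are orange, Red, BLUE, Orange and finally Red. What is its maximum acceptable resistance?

Orange → 3 (first significant figure)
Red → 2 (second significant figure)
Blue → 6 (third significant figure)
Orange → ×10^3 multiplier
Red → ±2% tolerance
326 × 1000 = 326000 Ω
Maximum = 326000 × (1 + 2/100) = 332520 Ω.

332520 Ω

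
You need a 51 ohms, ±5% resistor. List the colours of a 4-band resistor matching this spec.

51 Ω = 51 × 10^0.
5 → green
1 → brown
Multiplier 10^0 → black.
±5% tolerance → gold.

green, brown, black, gold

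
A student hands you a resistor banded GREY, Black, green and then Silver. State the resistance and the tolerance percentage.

Grey → 8 (first significant figure)
Black → 0 (second significant figure)
Green → ×10^5 multiplier
Silver → ±10% tolerance
80 × 100000 = 8000000 Ω

8000000 Ω ±10%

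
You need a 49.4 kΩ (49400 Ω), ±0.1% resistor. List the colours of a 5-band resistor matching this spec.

yellow, white, yellow, red, violet

49400 Ω = 494 × 10^2.
4 → yellow
9 → white
4 → yellow
Multiplier 10^2 → red.
±0.1% tolerance → violet.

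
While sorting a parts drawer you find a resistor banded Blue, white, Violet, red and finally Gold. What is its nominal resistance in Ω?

Blue → 6 (first significant figure)
White → 9 (second significant figure)
Violet → 7 (third significant figure)
Red → ×10^2 multiplier
697 × 100 = 69700 Ω

69700 Ω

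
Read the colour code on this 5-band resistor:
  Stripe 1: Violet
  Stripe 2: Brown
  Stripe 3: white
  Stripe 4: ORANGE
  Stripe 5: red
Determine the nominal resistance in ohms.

719000 Ω

Violet → 7 (first significant figure)
Brown → 1 (second significant figure)
White → 9 (third significant figure)
Orange → ×10^3 multiplier
719 × 1000 = 719000 Ω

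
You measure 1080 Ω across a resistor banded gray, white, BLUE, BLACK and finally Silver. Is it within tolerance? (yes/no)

Grey → 8 (first significant figure)
White → 9 (second significant figure)
Blue → 6 (third significant figure)
Black → ×1 multiplier
Silver → ±10% tolerance
896 × 1 = 896 Ω
Allowed range: 806.4 Ω to 985.6 Ω.
1080 Ω lies outside that range.

no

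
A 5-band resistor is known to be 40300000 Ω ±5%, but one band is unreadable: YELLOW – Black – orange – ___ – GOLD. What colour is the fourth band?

40300000 Ω = 403 × 10^5.
The fourth band is the multiplier, 10^5, which is green.

green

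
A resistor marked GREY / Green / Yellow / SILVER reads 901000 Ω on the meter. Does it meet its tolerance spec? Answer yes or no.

Grey → 8 (first significant figure)
Green → 5 (second significant figure)
Yellow → ×10^4 multiplier
Silver → ±10% tolerance
85 × 10000 = 850000 Ω
Allowed range: 765000 Ω to 935000 Ω.
901000 Ω lies inside that range.

yes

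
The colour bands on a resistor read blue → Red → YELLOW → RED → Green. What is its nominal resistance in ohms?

62400 Ω

Blue → 6 (first significant figure)
Red → 2 (second significant figure)
Yellow → 4 (third significant figure)
Red → ×10^2 multiplier
624 × 100 = 62400 Ω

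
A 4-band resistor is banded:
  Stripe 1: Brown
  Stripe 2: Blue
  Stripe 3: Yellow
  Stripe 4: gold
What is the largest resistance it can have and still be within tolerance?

Brown → 1 (first significant figure)
Blue → 6 (second significant figure)
Yellow → ×10^4 multiplier
Gold → ±5% tolerance
16 × 10000 = 160000 Ω
Largest = 160000 × (1 + 5/100) = 168000 Ω.

168000 Ω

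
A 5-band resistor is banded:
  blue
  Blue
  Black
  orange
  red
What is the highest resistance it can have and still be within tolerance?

673200 Ω

Blue → 6 (first significant figure)
Blue → 6 (second significant figure)
Black → 0 (third significant figure)
Orange → ×10^3 multiplier
Red → ±2% tolerance
660 × 1000 = 660000 Ω
Highest = 660000 × (1 + 2/100) = 673200 Ω.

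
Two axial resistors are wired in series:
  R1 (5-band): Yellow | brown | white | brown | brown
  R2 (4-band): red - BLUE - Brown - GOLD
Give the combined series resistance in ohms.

4450 Ω

R1: yellow, brown, white → 419; brown ×10 → 4190 Ω.
R2: red, blue → 26; brown ×10 → 260 Ω.
Series: 4190 + 260 = 4450 Ω.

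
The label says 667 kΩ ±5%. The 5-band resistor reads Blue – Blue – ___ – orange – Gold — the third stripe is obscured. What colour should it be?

violet

667000 Ω = 667 × 10^3.
The third band gives digit 7 of the significand, and 7 is violet.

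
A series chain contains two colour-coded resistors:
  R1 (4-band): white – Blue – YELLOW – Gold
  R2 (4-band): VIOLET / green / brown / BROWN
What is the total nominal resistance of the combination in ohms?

R1: white, blue → 96; yellow ×10^4 → 960000 Ω.
R2: violet, green → 75; brown ×10 → 750 Ω.
Series: 960000 + 750 = 960750 Ω.

960750 Ω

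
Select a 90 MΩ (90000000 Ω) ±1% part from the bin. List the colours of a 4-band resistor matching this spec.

white, black, blue, brown

90000000 Ω = 90 × 10^6.
9 → white
0 → black
Multiplier 10^6 → blue.
±1% tolerance → brown.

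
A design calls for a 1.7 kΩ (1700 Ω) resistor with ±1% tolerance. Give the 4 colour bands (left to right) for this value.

brown, violet, red, brown

1700 Ω = 17 × 10^2.
1 → brown
7 → violet
Multiplier 10^2 → red.
±1% tolerance → brown.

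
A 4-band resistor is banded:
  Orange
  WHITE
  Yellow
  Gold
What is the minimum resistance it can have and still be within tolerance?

370500 Ω

Orange → 3 (first significant figure)
White → 9 (second significant figure)
Yellow → ×10^4 multiplier
Gold → ±5% tolerance
39 × 10000 = 390000 Ω
Minimum = 390000 × (1 − 5/100) = 370500 Ω.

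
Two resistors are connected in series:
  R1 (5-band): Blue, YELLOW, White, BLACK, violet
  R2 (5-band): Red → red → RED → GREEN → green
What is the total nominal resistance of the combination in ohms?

22200649 Ω

R1: blue, yellow, white → 649; black ×1 → 649 Ω.
R2: red, red, red → 222; green ×10^5 → 22200000 Ω.
Series: 649 + 22200000 = 22200649 Ω.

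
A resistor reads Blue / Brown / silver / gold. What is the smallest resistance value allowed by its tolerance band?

0.5795 Ω

Blue → 6 (first significant figure)
Brown → 1 (second significant figure)
Silver → ×0.01 multiplier
Gold → ±5% tolerance
61 × 0.01 = 0.61 Ω
Smallest = 0.61 × (1 − 5/100) = 0.5795 Ω.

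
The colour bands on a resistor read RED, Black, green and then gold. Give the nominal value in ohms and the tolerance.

2000000 Ω ±5%

Red → 2 (first significant figure)
Black → 0 (second significant figure)
Green → ×10^5 multiplier
Gold → ±5% tolerance
20 × 100000 = 2000000 Ω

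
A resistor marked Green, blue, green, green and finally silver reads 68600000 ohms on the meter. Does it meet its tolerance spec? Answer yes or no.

no

Green → 5 (first significant figure)
Blue → 6 (second significant figure)
Green → 5 (third significant figure)
Green → ×10^5 multiplier
Silver → ±10% tolerance
565 × 100000 = 56500000 Ω
Allowed range: 50850000 Ω to 62150000 Ω.
68600000 ohms lies outside that range.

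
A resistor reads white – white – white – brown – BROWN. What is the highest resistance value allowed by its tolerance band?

White → 9 (first significant figure)
White → 9 (second significant figure)
White → 9 (third significant figure)
Brown → ×10 multiplier
Brown → ±1% tolerance
999 × 10 = 9990 Ω
Highest = 9990 × (1 + 1/100) = 10089.9 Ω.

10089.9 Ω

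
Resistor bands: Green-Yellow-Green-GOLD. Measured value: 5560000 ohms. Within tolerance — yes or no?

Green → 5 (first significant figure)
Yellow → 4 (second significant figure)
Green → ×10^5 multiplier
Gold → ±5% tolerance
54 × 100000 = 5400000 Ω
Allowed range: 5130000 Ω to 5670000 Ω.
5560000 ohms lies inside that range.

yes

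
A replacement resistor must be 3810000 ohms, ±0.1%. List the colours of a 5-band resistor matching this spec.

orange, grey, brown, yellow, violet

3810000 Ω = 381 × 10^4.
3 → orange
8 → grey
1 → brown
Multiplier 10^4 → yellow.
±0.1% tolerance → violet.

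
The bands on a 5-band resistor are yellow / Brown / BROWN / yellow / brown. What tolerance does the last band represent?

The last band, brown, is the tolerance band.
Brown corresponds to ±1%.

±1%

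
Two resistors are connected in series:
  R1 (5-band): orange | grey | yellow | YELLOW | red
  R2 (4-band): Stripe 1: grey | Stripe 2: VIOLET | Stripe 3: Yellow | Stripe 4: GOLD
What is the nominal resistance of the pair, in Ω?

4710000 Ω

R1: orange, grey, yellow → 384; yellow ×10^4 → 3840000 Ω.
R2: grey, violet → 87; yellow ×10^4 → 870000 Ω.
Series: 3840000 + 870000 = 4710000 Ω.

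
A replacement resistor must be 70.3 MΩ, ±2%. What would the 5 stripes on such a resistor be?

violet, black, orange, green, red

70300000 Ω = 703 × 10^5.
7 → violet
0 → black
3 → orange
Multiplier 10^5 → green.
±2% tolerance → red.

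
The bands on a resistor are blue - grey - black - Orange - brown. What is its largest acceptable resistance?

Blue → 6 (first significant figure)
Grey → 8 (second significant figure)
Black → 0 (third significant figure)
Orange → ×10^3 multiplier
Brown → ±1% tolerance
680 × 1000 = 680000 Ω
Largest = 680000 × (1 + 1/100) = 686800 Ω.

686800 Ω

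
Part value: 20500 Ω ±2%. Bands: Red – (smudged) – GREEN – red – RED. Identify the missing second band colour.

20500 Ω = 205 × 10^2.
The second band gives digit 0 of the significand, and 0 is black.

black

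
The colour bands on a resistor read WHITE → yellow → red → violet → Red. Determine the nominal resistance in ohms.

White → 9 (first significant figure)
Yellow → 4 (second significant figure)
Red → 2 (third significant figure)
Violet → ×10^7 multiplier
942 × 10000000 = 9420000000 Ω

9420000000 Ω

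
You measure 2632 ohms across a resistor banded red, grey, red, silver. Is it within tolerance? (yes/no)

Red → 2 (first significant figure)
Grey → 8 (second significant figure)
Red → ×10^2 multiplier
Silver → ±10% tolerance
28 × 100 = 2800 Ω
Allowed range: 2520 Ω to 3080 Ω.
2632 ohms lies inside that range.

yes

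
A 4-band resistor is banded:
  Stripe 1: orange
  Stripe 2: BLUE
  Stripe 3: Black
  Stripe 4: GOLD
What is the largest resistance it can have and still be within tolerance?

37.8 Ω

Orange → 3 (first significant figure)
Blue → 6 (second significant figure)
Black → ×1 multiplier
Gold → ±5% tolerance
36 × 1 = 36 Ω
Largest = 36 × (1 + 5/100) = 37.8 Ω.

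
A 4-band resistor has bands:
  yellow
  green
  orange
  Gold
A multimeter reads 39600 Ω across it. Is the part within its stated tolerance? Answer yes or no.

no

Yellow → 4 (first significant figure)
Green → 5 (second significant figure)
Orange → ×10^3 multiplier
Gold → ±5% tolerance
45 × 1000 = 45000 Ω
Allowed range: 42750 Ω to 47250 Ω.
39600 Ω lies outside that range.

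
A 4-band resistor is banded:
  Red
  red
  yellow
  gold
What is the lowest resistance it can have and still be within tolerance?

209000 Ω

Red → 2 (first significant figure)
Red → 2 (second significant figure)
Yellow → ×10^4 multiplier
Gold → ±5% tolerance
22 × 10000 = 220000 Ω
Lowest = 220000 × (1 − 5/100) = 209000 Ω.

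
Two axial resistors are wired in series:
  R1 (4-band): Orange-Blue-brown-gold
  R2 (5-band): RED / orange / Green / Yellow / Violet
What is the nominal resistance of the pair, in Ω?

R1: orange, blue → 36; brown ×10 → 360 Ω.
R2: red, orange, green → 235; yellow ×10^4 → 2350000 Ω.
Series: 360 + 2350000 = 2350360 Ω.

2350360 Ω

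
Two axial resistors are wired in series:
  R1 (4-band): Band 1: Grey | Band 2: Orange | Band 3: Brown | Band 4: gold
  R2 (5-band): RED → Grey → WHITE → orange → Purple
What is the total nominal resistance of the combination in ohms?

289830 Ω

R1: grey, orange → 83; brown ×10 → 830 Ω.
R2: red, grey, white → 289; orange ×10^3 → 289000 Ω.
Series: 830 + 289000 = 289830 Ω.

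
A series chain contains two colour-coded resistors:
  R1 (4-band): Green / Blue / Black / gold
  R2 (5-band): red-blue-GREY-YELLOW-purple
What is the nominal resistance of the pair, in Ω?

R1: green, blue → 56; black ×1 → 56 Ω.
R2: red, blue, grey → 268; yellow ×10^4 → 2680000 Ω.
Series: 56 + 2680000 = 2680056 Ω.

2680056 Ω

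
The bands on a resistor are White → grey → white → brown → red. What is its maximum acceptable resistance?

White → 9 (first significant figure)
Grey → 8 (second significant figure)
White → 9 (third significant figure)
Brown → ×10 multiplier
Red → ±2% tolerance
989 × 10 = 9890 Ω
Maximum = 9890 × (1 + 2/100) = 10087.8 Ω.

10087.8 Ω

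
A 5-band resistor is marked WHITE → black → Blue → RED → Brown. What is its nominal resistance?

90600 Ω

White → 9 (first significant figure)
Black → 0 (second significant figure)
Blue → 6 (third significant figure)
Red → ×10^2 multiplier
906 × 100 = 90600 Ω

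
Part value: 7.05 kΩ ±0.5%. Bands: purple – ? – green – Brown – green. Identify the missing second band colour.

black

7050 Ω = 705 × 10^1.
The second band gives digit 0 of the significand, and 0 is black.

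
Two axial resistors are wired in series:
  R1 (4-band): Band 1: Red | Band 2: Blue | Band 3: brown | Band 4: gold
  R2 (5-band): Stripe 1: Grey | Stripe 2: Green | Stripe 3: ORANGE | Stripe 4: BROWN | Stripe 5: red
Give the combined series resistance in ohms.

8790 Ω

R1: red, blue → 26; brown ×10 → 260 Ω.
R2: grey, green, orange → 853; brown ×10 → 8530 Ω.
Series: 260 + 8530 = 8790 Ω.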